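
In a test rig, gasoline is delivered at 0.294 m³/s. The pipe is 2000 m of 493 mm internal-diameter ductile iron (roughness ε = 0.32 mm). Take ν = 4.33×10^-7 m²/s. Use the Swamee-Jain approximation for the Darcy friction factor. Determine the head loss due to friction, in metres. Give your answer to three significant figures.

V = 4Q/(πD²) = 4·0.294/(π·0.493²) = 1.540 m/s
Re = VD/ν = 1.540·0.493/4.33×10^-7 = 1.75×10^6 → turbulent
ε/D = 0.32/493 = 6.49×10^-4
Swamee-Jain: f = 0.01804
h_f = f(L/D)V²/(2g) = 0.01804·(2000/0.493)·1.540²/(2·9.81) = 8.846 m

h_f ≈ 8.85 m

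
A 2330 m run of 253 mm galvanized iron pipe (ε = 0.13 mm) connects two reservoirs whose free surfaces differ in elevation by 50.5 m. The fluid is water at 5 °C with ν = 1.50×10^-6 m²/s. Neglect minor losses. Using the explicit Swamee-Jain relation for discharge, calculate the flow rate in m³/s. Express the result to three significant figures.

Q ≈ 0.123 m³/s

Swamee-Jain (Type II): Q = -0.965·√(gD⁵h_f/L)·ln[ε/(3.7D) + √(3.17ν²L/(gD³h_f))]
√(gD⁵h_f/L) = √(9.81·0.253⁵·50.5/2330) = 0.01485
ε/(3.7D) = 1.39×10^-4; √(3.17ν²L/(gD³h_f)) = 4.55×10^-5
Q = -0.965·0.01485·ln(1.844×10^-4) = 0.1232 m³/s
Check: V = 2.45 m/s, Re = 4.13×10^5, f = 0.01804, h_f = 50.8 m ≈ 50.5 m ✓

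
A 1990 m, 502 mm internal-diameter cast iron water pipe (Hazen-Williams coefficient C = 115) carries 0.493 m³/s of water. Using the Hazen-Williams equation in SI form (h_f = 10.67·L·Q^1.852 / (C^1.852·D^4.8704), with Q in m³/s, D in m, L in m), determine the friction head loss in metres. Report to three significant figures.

h_f ≈ 25.1 m

h_f = 10.67·1990·0.493^1.852 / (115^1.852·0.502^4.8704) = 25.09 m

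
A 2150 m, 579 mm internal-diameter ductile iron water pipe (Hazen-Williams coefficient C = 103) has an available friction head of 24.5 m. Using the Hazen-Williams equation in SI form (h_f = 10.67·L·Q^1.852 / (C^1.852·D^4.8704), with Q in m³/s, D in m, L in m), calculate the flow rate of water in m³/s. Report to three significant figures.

Q ≈ 0.609 m³/s

Rearranging: Q = [h_f·C^1.852·D^4.8704 / (10.67·L)]^(1/1.852)
Q = [24.5·103^1.852·0.579^4.8704 / (10.67·2150)]^0.540 = 0.6085 m³/s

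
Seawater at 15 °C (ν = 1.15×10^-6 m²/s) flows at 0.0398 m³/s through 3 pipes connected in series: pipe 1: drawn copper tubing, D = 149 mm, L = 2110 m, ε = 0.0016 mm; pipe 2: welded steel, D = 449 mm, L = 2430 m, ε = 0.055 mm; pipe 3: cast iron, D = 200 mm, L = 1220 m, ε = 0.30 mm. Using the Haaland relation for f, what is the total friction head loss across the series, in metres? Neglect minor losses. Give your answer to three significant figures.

Pipe 1: V = 2.283 m/s, Re = 2.96×10^5, ε/D = 1.07×10^-5, f = 0.01447, h_1 = f(L/D)V²/2g = 54.40 m
Pipe 2: V = 0.2514 m/s, Re = 9.81×10^4, ε/D = 1.22×10^-4, f = 0.01843, h_2 = f(L/D)V²/2g = 0.3213 m
Pipe 3: V = 1.267 m/s, Re = 2.20×10^5, ε/D = 0.00150, f = 0.02264, h_3 = f(L/D)V²/2g = 11.30 m
Series → Q common, losses add: H = Σh = 66.02 m

H ≈ 66.0 m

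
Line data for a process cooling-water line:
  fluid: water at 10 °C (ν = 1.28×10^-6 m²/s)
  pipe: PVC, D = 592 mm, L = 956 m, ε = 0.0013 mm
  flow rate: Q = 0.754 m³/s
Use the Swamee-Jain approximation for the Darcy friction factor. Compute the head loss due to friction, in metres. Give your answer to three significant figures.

h_f ≈ 6.93 m

V = 4Q/(πD²) = 4·0.754/(π·0.592²) = 2.739 m/s
Re = VD/ν = 2.739·0.592/1.28×10^-6 = 1.27×10^6 → turbulent
ε/D = 0.0013/592 = 2.20×10^-6
Swamee-Jain: f = 0.01122
h_f = f(L/D)V²/(2g) = 0.01122·(956/0.592)·2.739²/(2·9.81) = 6.931 m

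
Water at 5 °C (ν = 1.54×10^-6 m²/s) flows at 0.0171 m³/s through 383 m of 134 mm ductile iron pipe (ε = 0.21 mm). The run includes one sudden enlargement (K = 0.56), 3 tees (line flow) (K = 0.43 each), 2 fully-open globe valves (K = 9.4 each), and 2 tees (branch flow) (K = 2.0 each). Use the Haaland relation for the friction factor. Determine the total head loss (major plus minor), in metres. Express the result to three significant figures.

H_L ≈ 6.92 m

V = 4Q/(πD²) = 1.213 m/s; V²/2g = 0.07494 m
Re = 1.06×10^5, ε/D = 0.00157 → f = 0.02369 (Haaland)
Major: h_f = f(L/D)·V²/2g = 0.02369·2858·0.07494 = 5.073 m
Minor: ΣK = 24.7; h_m = ΣK·V²/2g = 1.847 m
Total H_L = 5.073 + 1.847 = 6.921 m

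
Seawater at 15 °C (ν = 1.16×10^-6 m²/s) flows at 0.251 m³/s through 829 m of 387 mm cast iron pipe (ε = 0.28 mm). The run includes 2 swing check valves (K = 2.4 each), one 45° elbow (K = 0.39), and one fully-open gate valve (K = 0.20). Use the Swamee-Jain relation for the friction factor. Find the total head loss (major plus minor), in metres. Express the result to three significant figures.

V = 4Q/(πD²) = 2.134 m/s; V²/2g = 0.2321 m
Re = 7.12×10^5, ε/D = 7.24×10^-4 → f = 0.01882 (Swamee-Jain)
Major: h_f = f(L/D)·V²/2g = 0.01882·2142·0.2321 = 9.355 m
Minor: ΣK = 5.39; h_m = ΣK·V²/2g = 1.251 m
Total H_L = 9.355 + 1.251 = 10.61 m

H_L ≈ 10.6 m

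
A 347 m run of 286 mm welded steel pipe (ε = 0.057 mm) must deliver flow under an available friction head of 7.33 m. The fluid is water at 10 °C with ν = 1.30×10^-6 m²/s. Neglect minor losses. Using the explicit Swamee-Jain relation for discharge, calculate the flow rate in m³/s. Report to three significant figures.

Q ≈ 0.180 m³/s

Swamee-Jain (Type II): Q = -0.965·√(gD⁵h_f/L)·ln[ε/(3.7D) + √(3.17ν²L/(gD³h_f))]
√(gD⁵h_f/L) = √(9.81·0.286⁵·7.33/347) = 0.01991
ε/(3.7D) = 5.39×10^-5; √(3.17ν²L/(gD³h_f)) = 3.32×10^-5
Q = -0.965·0.01991·ln(8.711×10^-5) = 0.1796 m³/s
Check: V = 2.80 m/s, Re = 6.15×10^5, f = 0.01525, h_f = 7.37 m ≈ 7.33 m ✓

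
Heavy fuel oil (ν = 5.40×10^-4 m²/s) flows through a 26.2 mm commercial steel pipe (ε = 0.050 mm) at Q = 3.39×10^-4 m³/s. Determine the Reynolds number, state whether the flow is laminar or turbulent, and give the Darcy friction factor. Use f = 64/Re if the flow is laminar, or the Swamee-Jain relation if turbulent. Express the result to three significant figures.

Re ≈ 30.5; laminar; f = 64/Re ≈ 2.10

V = 4Q/(πD²) = 0.6288 m/s
Re = VD/ν = 0.6288·0.0262/5.40×10^-4 = 30.5
Re < 2300 → laminar → f = 64/Re = 2.098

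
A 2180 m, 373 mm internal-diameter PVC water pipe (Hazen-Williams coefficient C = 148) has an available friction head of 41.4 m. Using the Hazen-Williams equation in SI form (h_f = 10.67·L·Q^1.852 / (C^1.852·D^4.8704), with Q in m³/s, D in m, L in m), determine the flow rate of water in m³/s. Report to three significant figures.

Rearranging: Q = [h_f·C^1.852·D^4.8704 / (10.67·L)]^(1/1.852)
Q = [41.4·148^1.852·0.373^4.8704 / (10.67·2180)]^0.540 = 0.3625 m³/s

Q ≈ 0.362 m³/s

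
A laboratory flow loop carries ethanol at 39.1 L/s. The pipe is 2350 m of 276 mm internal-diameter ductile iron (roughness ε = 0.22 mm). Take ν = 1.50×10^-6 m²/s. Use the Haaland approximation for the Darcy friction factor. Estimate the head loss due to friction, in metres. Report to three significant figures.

V = 4Q/(πD²) = 4·0.0391/(π·0.276²) = 0.6535 m/s
Re = VD/ν = 0.6535·0.276/1.50×10^-6 = 1.20×10^5 → turbulent
ε/D = 0.22/276 = 7.97×10^-4
Haaland: f = 0.02086
h_f = f(L/D)V²/(2g) = 0.02086·(2350/0.276)·0.6535²/(2·9.81) = 3.867 m

h_f ≈ 3.87 m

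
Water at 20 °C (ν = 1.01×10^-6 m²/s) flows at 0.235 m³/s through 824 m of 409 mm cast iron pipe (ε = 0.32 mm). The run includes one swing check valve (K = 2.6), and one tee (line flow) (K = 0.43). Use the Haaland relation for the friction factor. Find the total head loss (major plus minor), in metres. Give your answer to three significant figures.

V = 4Q/(πD²) = 1.789 m/s; V²/2g = 0.1631 m
Re = 7.24×10^5, ε/D = 7.82×10^-4 → f = 0.01899 (Haaland)
Major: h_f = f(L/D)·V²/2g = 0.01899·2015·0.1631 = 6.237 m
Minor: ΣK = 3.03; h_m = ΣK·V²/2g = 0.4941 m
Total H_L = 6.237 + 0.4941 = 6.731 m

H_L ≈ 6.73 m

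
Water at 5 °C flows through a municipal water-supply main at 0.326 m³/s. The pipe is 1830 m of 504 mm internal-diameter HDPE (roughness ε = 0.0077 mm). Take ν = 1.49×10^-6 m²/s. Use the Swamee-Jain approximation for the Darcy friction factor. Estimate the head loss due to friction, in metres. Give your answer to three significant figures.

V = 4Q/(πD²) = 4·0.326/(π·0.504²) = 1.634 m/s
Re = VD/ν = 1.634·0.504/1.49×10^-6 = 5.53×10^5 → turbulent
ε/D = 0.0077/504 = 1.53×10^-5
Swamee-Jain: f = 0.01312
h_f = f(L/D)V²/(2g) = 0.01312·(1830/0.504)·1.634²/(2·9.81) = 6.482 m

h_f ≈ 6.48 m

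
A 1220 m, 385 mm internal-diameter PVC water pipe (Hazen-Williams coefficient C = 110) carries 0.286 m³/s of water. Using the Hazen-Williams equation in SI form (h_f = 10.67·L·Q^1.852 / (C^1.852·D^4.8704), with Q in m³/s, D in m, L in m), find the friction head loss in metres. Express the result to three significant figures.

h_f ≈ 22.2 m

h_f = 10.67·1220·0.286^1.852 / (110^1.852·0.385^4.8704) = 22.18 m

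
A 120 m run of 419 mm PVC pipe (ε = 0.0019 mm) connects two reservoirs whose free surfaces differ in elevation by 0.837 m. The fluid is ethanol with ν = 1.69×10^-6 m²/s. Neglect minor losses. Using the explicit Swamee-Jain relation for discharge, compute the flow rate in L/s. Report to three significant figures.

Swamee-Jain (Type II): Q = -0.965·√(gD⁵h_f/L)·ln[ε/(3.7D) + √(3.17ν²L/(gD³h_f))]
√(gD⁵h_f/L) = √(9.81·0.419⁵·0.837/120) = 0.02973
ε/(3.7D) = 1.23×10^-6; √(3.17ν²L/(gD³h_f)) = 4.24×10^-5
Q = -0.965·0.02973·ln(4.364×10^-5) = 0.2880 m³/s
Check: V = 2.09 m/s, Re = 5.18×10^5, f = 0.01308, h_f = 0.833 m ≈ 0.837 m ✓

Q ≈ 288 L/s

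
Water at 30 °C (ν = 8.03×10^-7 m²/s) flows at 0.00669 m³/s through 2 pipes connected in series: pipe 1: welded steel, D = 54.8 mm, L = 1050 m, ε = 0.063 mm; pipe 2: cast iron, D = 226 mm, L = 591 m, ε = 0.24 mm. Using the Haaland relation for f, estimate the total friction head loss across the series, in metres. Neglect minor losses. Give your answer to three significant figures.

Pipe 1: V = 2.836 m/s, Re = 1.94×10^5, ε/D = 0.00115, f = 0.02153, h_1 = f(L/D)V²/2g = 169.1 m
Pipe 2: V = 0.1668 m/s, Re = 4.69×10^4, ε/D = 0.00106, f = 0.02410, h_2 = f(L/D)V²/2g = 0.08935 m
Series → Q common, losses add: H = Σh = 169.2 m

H ≈ 169 m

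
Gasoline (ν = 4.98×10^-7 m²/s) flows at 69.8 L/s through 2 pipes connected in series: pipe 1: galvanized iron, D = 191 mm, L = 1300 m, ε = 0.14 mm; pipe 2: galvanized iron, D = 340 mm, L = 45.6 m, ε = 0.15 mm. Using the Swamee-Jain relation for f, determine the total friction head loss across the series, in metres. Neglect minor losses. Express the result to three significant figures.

H ≈ 38.6 m

Pipe 1: V = 2.436 m/s, Re = 9.34×10^5, ε/D = 7.33×10^-4, f = 0.01874, h_1 = f(L/D)V²/2g = 38.57 m
Pipe 2: V = 0.7688 m/s, Re = 5.25×10^5, ε/D = 4.41×10^-4, f = 0.01735, h_2 = f(L/D)V²/2g = 0.07011 m
Series → Q common, losses add: H = Σh = 38.64 m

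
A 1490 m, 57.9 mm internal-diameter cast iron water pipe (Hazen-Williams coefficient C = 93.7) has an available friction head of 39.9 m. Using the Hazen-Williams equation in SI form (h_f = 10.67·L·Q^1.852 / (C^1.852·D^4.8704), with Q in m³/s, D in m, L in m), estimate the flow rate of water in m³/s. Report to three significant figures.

Q ≈ 0.00206 m³/s

Rearranging: Q = [h_f·C^1.852·D^4.8704 / (10.67·L)]^(1/1.852)
Q = [39.9·93.7^1.852·0.0579^4.8704 / (10.67·1490)]^0.540 = 0.002059 m³/s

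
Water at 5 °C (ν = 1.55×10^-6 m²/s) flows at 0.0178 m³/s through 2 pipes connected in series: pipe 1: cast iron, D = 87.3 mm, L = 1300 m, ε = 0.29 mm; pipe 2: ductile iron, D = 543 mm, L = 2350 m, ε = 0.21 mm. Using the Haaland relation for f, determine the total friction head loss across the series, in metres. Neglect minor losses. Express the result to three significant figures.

Pipe 1: V = 2.974 m/s, Re = 1.67×10^5, ε/D = 0.00332, f = 0.02765, h_1 = f(L/D)V²/2g = 185.6 m
Pipe 2: V = 0.07687 m/s, Re = 2.69×10^4, ε/D = 3.87×10^-4, f = 0.02475, h_2 = f(L/D)V²/2g = 0.03226 m
Series → Q common, losses add: H = Σh = 185.6 m

H ≈ 186 m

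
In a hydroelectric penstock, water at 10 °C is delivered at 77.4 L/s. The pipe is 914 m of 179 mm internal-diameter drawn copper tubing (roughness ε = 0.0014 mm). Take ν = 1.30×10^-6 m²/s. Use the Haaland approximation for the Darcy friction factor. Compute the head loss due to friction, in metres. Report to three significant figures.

V = 4Q/(πD²) = 4·0.0774/(π·0.179²) = 3.076 m/s
Re = VD/ν = 3.076·0.179/1.30×10^-6 = 4.24×10^5 → turbulent
ε/D = 0.0014/179 = 7.82×10^-6
Haaland: f = 0.01354
h_f = f(L/D)V²/(2g) = 0.01354·(914/0.179)·3.076²/(2·9.81) = 33.33 m

h_f ≈ 33.3 m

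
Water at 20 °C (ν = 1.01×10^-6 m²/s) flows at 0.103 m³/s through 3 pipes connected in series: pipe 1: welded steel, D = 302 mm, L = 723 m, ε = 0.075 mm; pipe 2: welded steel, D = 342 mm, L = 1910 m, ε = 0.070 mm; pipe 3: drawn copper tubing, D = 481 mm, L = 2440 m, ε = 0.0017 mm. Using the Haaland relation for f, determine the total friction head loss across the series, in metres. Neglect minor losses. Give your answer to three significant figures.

Pipe 1: V = 1.438 m/s, Re = 4.30×10^5, ε/D = 2.48×10^-4, f = 0.01591, h_1 = f(L/D)V²/2g = 4.013 m
Pipe 2: V = 1.121 m/s, Re = 3.80×10^5, ε/D = 2.05×10^-4, f = 0.01571, h_2 = f(L/D)V²/2g = 5.623 m
Pipe 3: V = 0.5668 m/s, Re = 2.70×10^5, ε/D = 3.53×10^-6, f = 0.01466, h_3 = f(L/D)V²/2g = 1.218 m
Series → Q common, losses add: H = Σh = 10.85 m

H ≈ 10.9 m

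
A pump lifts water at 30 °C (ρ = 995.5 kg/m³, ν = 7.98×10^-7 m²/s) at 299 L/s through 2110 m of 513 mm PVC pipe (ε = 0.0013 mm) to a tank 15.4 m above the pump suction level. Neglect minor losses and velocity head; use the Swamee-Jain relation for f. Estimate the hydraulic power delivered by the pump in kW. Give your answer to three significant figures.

P_hyd ≈ 60.1 kW

V = 4Q/(πD²) = 1.447 m/s; Re = 9.30×10^5; ε/D = 2.53×10^-6; f = 0.01181
h_f = f(L/D)V²/2g = 5.182 m
Total head H = z + h_f = 15.4 + 5.182 = 20.58 m
P_hyd = ρgQH = 995.5·9.81·0.299·20.58 = 60.10 kW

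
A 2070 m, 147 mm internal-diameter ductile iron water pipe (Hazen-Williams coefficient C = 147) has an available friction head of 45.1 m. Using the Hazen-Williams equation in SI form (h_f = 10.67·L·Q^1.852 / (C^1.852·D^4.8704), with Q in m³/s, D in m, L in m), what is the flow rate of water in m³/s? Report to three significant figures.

Q ≈ 0.0335 m³/s

Rearranging: Q = [h_f·C^1.852·D^4.8704 / (10.67·L)]^(1/1.852)
Q = [45.1·147^1.852·0.147^4.8704 / (10.67·2070)]^0.540 = 0.03350 m³/s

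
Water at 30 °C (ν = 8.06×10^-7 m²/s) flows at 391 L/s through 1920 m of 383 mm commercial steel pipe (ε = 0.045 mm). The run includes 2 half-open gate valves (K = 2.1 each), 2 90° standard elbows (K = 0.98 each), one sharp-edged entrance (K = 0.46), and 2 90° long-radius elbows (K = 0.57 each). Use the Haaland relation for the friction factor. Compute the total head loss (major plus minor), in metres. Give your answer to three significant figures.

H_L ≈ 43.3 m

V = 4Q/(πD²) = 3.394 m/s; V²/2g = 0.5871 m
Re = 1.61×10^6, ε/D = 1.17×10^-4 → f = 0.01317 (Haaland)
Major: h_f = f(L/D)·V²/2g = 0.01317·5013·0.5871 = 38.77 m
Minor: ΣK = 7.76; h_m = ΣK·V²/2g = 4.556 m
Total H_L = 38.77 + 4.556 = 43.32 m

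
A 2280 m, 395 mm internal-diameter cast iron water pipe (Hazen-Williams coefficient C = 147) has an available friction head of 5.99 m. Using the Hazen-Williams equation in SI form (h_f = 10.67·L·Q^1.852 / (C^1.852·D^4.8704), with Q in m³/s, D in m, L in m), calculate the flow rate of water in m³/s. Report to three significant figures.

Rearranging: Q = [h_f·C^1.852·D^4.8704 / (10.67·L)]^(1/1.852)
Q = [5.99·147^1.852·0.395^4.8704 / (10.67·2280)]^0.540 = 0.1439 m³/s

Q ≈ 0.144 m³/s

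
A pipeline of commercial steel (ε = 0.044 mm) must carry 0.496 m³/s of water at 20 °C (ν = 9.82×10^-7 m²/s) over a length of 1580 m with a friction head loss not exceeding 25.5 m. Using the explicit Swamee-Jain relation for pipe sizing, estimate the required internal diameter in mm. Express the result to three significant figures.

D ≈ 444 mm

Swamee-Jain (Type III): D = 0.66·[ε^1.25·(LQ²/(gh_f))^4.75 + ν·Q^9.4·(L/(gh_f))^5.2]^0.04
LQ²/(gh_f) = 1.554; L/(gh_f) = 6.316
Term 1 = ε^1.25·(…)^4.75 = 2.91×10^-5; Term 2 = ν·Q^9.4·(…)^5.2 = 1.96×10^-5
D = 0.66·(2.91×10^-5 + 1.96×10^-5)^0.04 = 0.4436 m = 444 mm
Check: V = 3.21 m/s, Re = 1.45×10^6, f = 0.01312, h_f = 24.5 m ≈ 25.5 m ✓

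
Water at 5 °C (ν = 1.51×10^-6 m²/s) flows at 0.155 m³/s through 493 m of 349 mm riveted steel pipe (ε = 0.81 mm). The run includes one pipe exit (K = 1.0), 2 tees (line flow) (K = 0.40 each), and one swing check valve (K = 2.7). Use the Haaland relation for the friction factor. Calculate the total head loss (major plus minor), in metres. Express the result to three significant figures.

H_L ≈ 5.29 m

V = 4Q/(πD²) = 1.620 m/s; V²/2g = 0.1338 m
Re = 3.74×10^5, ε/D = 0.00232 → f = 0.02481 (Haaland)
Major: h_f = f(L/D)·V²/2g = 0.02481·1413·0.1338 = 4.690 m
Minor: ΣK = 4.50; h_m = ΣK·V²/2g = 0.6021 m
Total H_L = 4.690 + 0.6021 = 5.292 m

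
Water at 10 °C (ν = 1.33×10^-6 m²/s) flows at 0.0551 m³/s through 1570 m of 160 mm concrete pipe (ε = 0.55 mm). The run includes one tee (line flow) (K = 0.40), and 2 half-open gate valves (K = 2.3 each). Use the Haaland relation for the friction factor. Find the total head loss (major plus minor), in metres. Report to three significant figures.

H_L ≈ 106 m

V = 4Q/(πD²) = 2.740 m/s; V²/2g = 0.3828 m
Re = 3.30×10^5, ε/D = 0.00344 → f = 0.02759 (Haaland)
Major: h_f = f(L/D)·V²/2g = 0.02759·9812·0.3828 = 103.6 m
Minor: ΣK = 5.00; h_m = ΣK·V²/2g = 1.914 m
Total H_L = 103.6 + 1.914 = 105.5 m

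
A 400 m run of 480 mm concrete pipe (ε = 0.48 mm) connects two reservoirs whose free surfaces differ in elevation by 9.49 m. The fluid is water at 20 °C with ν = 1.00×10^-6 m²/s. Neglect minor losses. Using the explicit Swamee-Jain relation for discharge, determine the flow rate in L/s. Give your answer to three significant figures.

Q ≈ 608 L/s

Swamee-Jain (Type II): Q = -0.965·√(gD⁵h_f/L)·ln[ε/(3.7D) + √(3.17ν²L/(gD³h_f))]
√(gD⁵h_f/L) = √(9.81·0.480⁵·9.49/400) = 0.07701
ε/(3.7D) = 2.70×10^-4; √(3.17ν²L/(gD³h_f)) = 1.11×10^-5
Q = -0.965·0.07701·ln(2.814×10^-4) = 0.6076 m³/s
Check: V = 3.36 m/s, Re = 1.61×10^6, f = 0.01989, h_f = 9.53 m ≈ 9.49 m ✓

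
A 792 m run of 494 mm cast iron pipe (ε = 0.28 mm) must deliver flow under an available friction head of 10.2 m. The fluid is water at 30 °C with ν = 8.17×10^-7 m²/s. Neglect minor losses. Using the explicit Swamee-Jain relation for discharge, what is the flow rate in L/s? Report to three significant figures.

Q ≈ 512 L/s

Swamee-Jain (Type II): Q = -0.965·√(gD⁵h_f/L)·ln[ε/(3.7D) + √(3.17ν²L/(gD³h_f))]
√(gD⁵h_f/L) = √(9.81·0.494⁵·10.2/792) = 0.06097
ε/(3.7D) = 1.53×10^-4; √(3.17ν²L/(gD³h_f)) = 1.18×10^-5
Q = -0.965·0.06097·ln(1.650×10^-4) = 0.5124 m³/s
Check: V = 2.67 m/s, Re = 1.62×10^6, f = 0.01755, h_f = 10.2 m ≈ 10.2 m ✓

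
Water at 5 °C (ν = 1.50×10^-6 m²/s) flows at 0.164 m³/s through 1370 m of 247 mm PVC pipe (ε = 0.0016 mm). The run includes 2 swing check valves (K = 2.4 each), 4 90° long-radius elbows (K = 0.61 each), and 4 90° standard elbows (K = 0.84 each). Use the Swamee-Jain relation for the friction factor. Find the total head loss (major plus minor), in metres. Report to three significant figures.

H_L ≈ 49.1 m

V = 4Q/(πD²) = 3.423 m/s; V²/2g = 0.5971 m
Re = 5.64×10^5, ε/D = 6.48×10^-6 → f = 0.01293 (Swamee-Jain)
Major: h_f = f(L/D)·V²/2g = 0.01293·5547·0.5971 = 42.81 m
Minor: ΣK = 10.6; h_m = ΣK·V²/2g = 6.329 m
Total H_L = 42.81 + 6.329 = 49.14 m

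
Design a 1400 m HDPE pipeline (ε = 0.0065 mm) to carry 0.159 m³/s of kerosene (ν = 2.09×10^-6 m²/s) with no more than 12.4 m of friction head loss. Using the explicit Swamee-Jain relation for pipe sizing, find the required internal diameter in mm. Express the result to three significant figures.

Swamee-Jain (Type III): D = 0.66·[ε^1.25·(LQ²/(gh_f))^4.75 + ν·Q^9.4·(L/(gh_f))^5.2]^0.04
LQ²/(gh_f) = 0.2910; L/(gh_f) = 11.51
Term 1 = ε^1.25·(…)^4.75 = 9.32×10^-10; Term 2 = ν·Q^9.4·(…)^5.2 = 2.14×10^-8
D = 0.66·(9.32×10^-10 + 2.14×10^-8)^0.04 = 0.3262 m = 326 mm
Check: V = 1.90 m/s, Re = 2.97×10^5, f = 0.01463, h_f = 11.6 m ≈ 12.4 m ✓

D ≈ 326 mm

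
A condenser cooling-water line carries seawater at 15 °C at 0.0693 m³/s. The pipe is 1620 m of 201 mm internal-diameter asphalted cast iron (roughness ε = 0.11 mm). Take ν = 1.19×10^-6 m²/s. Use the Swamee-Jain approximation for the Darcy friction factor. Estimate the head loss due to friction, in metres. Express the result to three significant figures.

V = 4Q/(πD²) = 4·0.0693/(π·0.201²) = 2.184 m/s
Re = VD/ν = 2.184·0.201/1.19×10^-6 = 3.69×10^5 → turbulent
ε/D = 0.11/201 = 5.47×10^-4
Swamee-Jain: f = 0.01836
h_f = f(L/D)V²/(2g) = 0.01836·(1620/0.201)·2.184²/(2·9.81) = 35.97 m

h_f ≈ 36.0 m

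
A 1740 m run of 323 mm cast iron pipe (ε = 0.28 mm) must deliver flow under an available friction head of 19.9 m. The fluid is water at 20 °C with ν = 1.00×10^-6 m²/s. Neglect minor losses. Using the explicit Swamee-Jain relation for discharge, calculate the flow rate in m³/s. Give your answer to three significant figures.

Swamee-Jain (Type II): Q = -0.965·√(gD⁵h_f/L)·ln[ε/(3.7D) + √(3.17ν²L/(gD³h_f))]
√(gD⁵h_f/L) = √(9.81·0.323⁵·19.9/1740) = 0.01986
ε/(3.7D) = 2.34×10^-4; √(3.17ν²L/(gD³h_f)) = 2.90×10^-5
Q = -0.965·0.01986·ln(2.632×10^-4) = 0.1580 m³/s
Check: V = 1.93 m/s, Re = 6.23×10^5, f = 0.01962, h_f = 20.0 m ≈ 19.9 m ✓

Q ≈ 0.158 m³/s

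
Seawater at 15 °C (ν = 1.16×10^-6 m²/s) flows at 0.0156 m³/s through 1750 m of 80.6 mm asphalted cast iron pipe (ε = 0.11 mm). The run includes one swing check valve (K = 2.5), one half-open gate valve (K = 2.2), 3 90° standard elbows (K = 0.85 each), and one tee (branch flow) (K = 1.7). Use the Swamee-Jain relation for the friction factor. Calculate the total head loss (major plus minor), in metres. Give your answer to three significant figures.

V = 4Q/(πD²) = 3.057 m/s; V²/2g = 0.4765 m
Re = 2.12×10^5, ε/D = 0.00136 → f = 0.02246 (Swamee-Jain)
Major: h_f = f(L/D)·V²/2g = 0.02246·21712·0.4765 = 232.3 m
Minor: ΣK = 8.95; h_m = ΣK·V²/2g = 4.264 m
Total H_L = 232.3 + 4.264 = 236.6 m

H_L ≈ 237 m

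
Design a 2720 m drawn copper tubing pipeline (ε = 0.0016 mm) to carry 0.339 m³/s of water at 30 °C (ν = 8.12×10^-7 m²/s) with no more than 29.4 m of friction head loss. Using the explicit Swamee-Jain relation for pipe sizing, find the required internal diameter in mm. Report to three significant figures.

Swamee-Jain (Type III): D = 0.66·[ε^1.25·(LQ²/(gh_f))^4.75 + ν·Q^9.4·(L/(gh_f))^5.2]^0.04
LQ²/(gh_f) = 1.084; L/(gh_f) = 9.431
Term 1 = ε^1.25·(…)^4.75 = 8.34×10^-8; Term 2 = ν·Q^9.4·(…)^5.2 = 3.64×10^-6
D = 0.66·(8.34×10^-8 + 3.64×10^-6)^0.04 = 0.4003 m = 400 mm
Check: V = 2.69 m/s, Re = 1.33×10^6, f = 0.01119, h_f = 28.1 m ≈ 29.4 m ✓

D ≈ 400 mm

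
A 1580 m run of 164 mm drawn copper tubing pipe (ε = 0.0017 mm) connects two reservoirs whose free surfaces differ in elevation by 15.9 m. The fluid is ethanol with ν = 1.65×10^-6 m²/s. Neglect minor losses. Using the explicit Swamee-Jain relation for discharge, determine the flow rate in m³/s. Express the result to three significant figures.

Q ≈ 0.0292 m³/s

Swamee-Jain (Type II): Q = -0.965·√(gD⁵h_f/L)·ln[ε/(3.7D) + √(3.17ν²L/(gD³h_f))]
√(gD⁵h_f/L) = √(9.81·0.164⁵·15.9/1580) = 0.003422
ε/(3.7D) = 2.80×10^-6; √(3.17ν²L/(gD³h_f)) = 1.41×10^-4
Q = -0.965·0.003422·ln(1.436×10^-4) = 0.02922 m³/s
Check: V = 1.38 m/s, Re = 1.37×10^5, f = 0.01681, h_f = 15.8 m ≈ 15.9 m ✓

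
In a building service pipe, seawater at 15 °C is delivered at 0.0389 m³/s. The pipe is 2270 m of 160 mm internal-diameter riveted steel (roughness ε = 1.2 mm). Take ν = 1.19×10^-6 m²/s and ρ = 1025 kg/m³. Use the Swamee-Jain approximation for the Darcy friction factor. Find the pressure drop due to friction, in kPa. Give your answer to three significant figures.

V = 4Q/(πD²) = 4·0.0389/(π·0.160²) = 1.935 m/s
Re = VD/ν = 1.935·0.160/1.19×10^-6 = 2.60×10^5 → turbulent
ε/D = 1.2/160 = 0.00750
Swamee-Jain: f = 0.03489
h_f = f(L/D)V²/(2g) = 0.03489·(2270/0.160)·1.935²/(2·9.81) = 94.43 m
Δp = ρg·h_f = 1025·9.81·94.43 = 949.5 kPa

Δp ≈ 949 kPa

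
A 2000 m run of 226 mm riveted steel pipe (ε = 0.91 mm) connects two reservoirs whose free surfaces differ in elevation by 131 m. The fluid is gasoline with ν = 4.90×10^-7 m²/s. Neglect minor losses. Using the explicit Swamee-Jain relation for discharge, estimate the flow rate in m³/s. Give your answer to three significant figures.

Q ≈ 0.128 m³/s

Swamee-Jain (Type II): Q = -0.965·√(gD⁵h_f/L)·ln[ε/(3.7D) + √(3.17ν²L/(gD³h_f))]
√(gD⁵h_f/L) = √(9.81·0.226⁵·131/2000) = 0.01946
ε/(3.7D) = 0.00109; √(3.17ν²L/(gD³h_f)) = 1.01×10^-5
Q = -0.965·0.01946·ln(0.001098) = 0.1280 m³/s
Check: V = 3.19 m/s, Re = 1.47×10^6, f = 0.02859, h_f = 131 m ≈ 131 m ✓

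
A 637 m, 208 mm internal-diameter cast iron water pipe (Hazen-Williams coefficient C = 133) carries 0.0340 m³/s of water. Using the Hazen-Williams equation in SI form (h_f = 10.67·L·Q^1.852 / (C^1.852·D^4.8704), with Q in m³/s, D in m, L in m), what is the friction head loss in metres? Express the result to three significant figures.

h_f = 10.67·637·0.0340^1.852 / (133^1.852·0.208^4.8704) = 3.166 m

h_f ≈ 3.17 m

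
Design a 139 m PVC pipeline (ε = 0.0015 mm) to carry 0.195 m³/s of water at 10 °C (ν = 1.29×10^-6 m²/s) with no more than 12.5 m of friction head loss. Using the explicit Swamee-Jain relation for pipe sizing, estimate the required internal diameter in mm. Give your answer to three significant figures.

D ≈ 213 mm

Swamee-Jain (Type III): D = 0.66·[ε^1.25·(LQ²/(gh_f))^4.75 + ν·Q^9.4·(L/(gh_f))^5.2]^0.04
LQ²/(gh_f) = 0.04310; L/(gh_f) = 1.134
Term 1 = ε^1.25·(…)^4.75 = 1.71×10^-14; Term 2 = ν·Q^9.4·(…)^5.2 = 5.25×10^-13
D = 0.66·(1.71×10^-14 + 5.25×10^-13)^0.04 = 0.2133 m = 213 mm
Check: V = 5.46 m/s, Re = 9.03×10^5, f = 0.01197, h_f = 11.9 m ≈ 12.5 m ✓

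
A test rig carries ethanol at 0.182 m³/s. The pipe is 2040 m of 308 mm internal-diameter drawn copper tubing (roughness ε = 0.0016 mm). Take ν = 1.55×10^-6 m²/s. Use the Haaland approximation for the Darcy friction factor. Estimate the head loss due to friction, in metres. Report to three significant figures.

V = 4Q/(πD²) = 4·0.182/(π·0.308²) = 2.443 m/s
Re = VD/ν = 2.443·0.308/1.55×10^-6 = 4.85×10^5 → turbulent
ε/D = 0.0016/308 = 5.19×10^-6
Haaland: f = 0.01319
h_f = f(L/D)V²/(2g) = 0.01319·(2040/0.308)·2.443²/(2·9.81) = 26.57 m

h_f ≈ 26.6 m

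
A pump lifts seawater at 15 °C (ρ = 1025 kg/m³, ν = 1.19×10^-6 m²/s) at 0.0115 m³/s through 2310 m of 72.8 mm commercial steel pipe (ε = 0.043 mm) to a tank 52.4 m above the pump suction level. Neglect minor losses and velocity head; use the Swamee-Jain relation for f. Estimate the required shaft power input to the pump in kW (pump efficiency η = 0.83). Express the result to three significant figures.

P_shaft ≈ 41.1 kW

V = 4Q/(πD²) = 2.763 m/s; Re = 1.69×10^5; ε/D = 5.91×10^-4; f = 0.01968
h_f = f(L/D)V²/2g = 242.9 m
Total head H = z + h_f = 52.4 + 242.9 = 295.3 m
P_hyd = ρgQH = 1025·9.81·0.0115·295.3 = 34.15 kW
P_shaft = P_hyd/η = 34.15/0.83 = 41.15 kW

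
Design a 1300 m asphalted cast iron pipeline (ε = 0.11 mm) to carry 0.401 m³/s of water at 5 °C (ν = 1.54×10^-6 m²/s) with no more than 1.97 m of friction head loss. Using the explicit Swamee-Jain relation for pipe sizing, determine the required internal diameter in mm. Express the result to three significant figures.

D ≈ 676 mm

Swamee-Jain (Type III): D = 0.66·[ε^1.25·(LQ²/(gh_f))^4.75 + ν·Q^9.4·(L/(gh_f))^5.2]^0.04
LQ²/(gh_f) = 10.82; L/(gh_f) = 67.27
Term 1 = ε^1.25·(…)^4.75 = 0.920; Term 2 = ν·Q^9.4·(…)^5.2 = 0.916
D = 0.66·(0.920 + 0.916)^0.04 = 0.6762 m = 676 mm
Check: V = 1.12 m/s, Re = 4.90×10^5, f = 0.01518, h_f = 1.85 m ≈ 1.97 m ✓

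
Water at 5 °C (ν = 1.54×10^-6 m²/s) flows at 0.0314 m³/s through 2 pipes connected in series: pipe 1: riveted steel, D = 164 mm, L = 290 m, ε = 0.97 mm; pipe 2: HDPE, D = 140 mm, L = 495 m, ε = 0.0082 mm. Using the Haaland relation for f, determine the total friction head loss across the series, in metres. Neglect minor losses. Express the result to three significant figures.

Pipe 1: V = 1.486 m/s, Re = 1.58×10^5, ε/D = 0.00591, f = 0.03253, h_1 = f(L/D)V²/2g = 6.477 m
Pipe 2: V = 2.040 m/s, Re = 1.85×10^5, ε/D = 5.86×10^-5, f = 0.01610, h_2 = f(L/D)V²/2g = 12.08 m
Series → Q common, losses add: H = Σh = 18.55 m

H ≈ 18.6 m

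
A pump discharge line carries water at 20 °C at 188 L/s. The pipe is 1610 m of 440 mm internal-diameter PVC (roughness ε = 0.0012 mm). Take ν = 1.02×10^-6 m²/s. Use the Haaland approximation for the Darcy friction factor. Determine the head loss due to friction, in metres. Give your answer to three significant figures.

V = 4Q/(πD²) = 4·0.188/(π·0.440²) = 1.236 m/s
Re = VD/ν = 1.236·0.440/1.02×10^-6 = 5.33×10^5 → turbulent
ε/D = 0.0012/440 = 2.73×10^-6
Haaland: f = 0.01294
h_f = f(L/D)V²/(2g) = 0.01294·(1610/0.440)·1.236²/(2·9.81) = 3.691 m

h_f ≈ 3.69 m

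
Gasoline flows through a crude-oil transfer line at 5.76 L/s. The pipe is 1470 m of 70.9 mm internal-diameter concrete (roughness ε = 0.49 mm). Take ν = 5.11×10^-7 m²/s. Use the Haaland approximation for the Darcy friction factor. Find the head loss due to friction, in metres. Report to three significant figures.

V = 4Q/(πD²) = 4·0.00576/(π·0.0709²) = 1.459 m/s
Re = VD/ν = 1.459·0.0709/5.11×10^-7 = 2.02×10^5 → turbulent
ε/D = 0.49/70.9 = 0.00691
Haaland: f = 0.03399
h_f = f(L/D)V²/(2g) = 0.03399·(1470/0.0709)·1.459²/(2·9.81) = 76.46 m

h_f ≈ 76.5 m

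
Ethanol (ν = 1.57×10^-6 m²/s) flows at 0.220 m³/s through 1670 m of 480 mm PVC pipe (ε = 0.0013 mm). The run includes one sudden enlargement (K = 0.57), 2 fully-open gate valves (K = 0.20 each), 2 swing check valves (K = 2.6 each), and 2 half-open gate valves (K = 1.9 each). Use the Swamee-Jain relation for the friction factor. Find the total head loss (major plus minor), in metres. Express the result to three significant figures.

V = 4Q/(πD²) = 1.216 m/s; V²/2g = 0.07534 m
Re = 3.72×10^5, ε/D = 2.71×10^-6 → f = 0.01385 (Swamee-Jain)
Major: h_f = f(L/D)·V²/2g = 0.01385·3479·0.07534 = 3.630 m
Minor: ΣK = 9.97; h_m = ΣK·V²/2g = 0.7511 m
Total H_L = 3.630 + 0.7511 = 4.381 m

H_L ≈ 4.38 m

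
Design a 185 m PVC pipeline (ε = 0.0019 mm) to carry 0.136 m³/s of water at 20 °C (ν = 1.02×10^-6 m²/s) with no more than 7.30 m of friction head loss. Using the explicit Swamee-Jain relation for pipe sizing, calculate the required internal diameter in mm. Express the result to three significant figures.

D ≈ 219 mm

Swamee-Jain (Type III): D = 0.66·[ε^1.25·(LQ²/(gh_f))^4.75 + ν·Q^9.4·(L/(gh_f))^5.2]^0.04
LQ²/(gh_f) = 0.04778; L/(gh_f) = 2.583
Term 1 = ε^1.25·(…)^4.75 = 3.76×10^-14; Term 2 = ν·Q^9.4·(…)^5.2 = 1.02×10^-12
D = 0.66·(3.76×10^-14 + 1.02×10^-12)^0.04 = 0.2190 m = 219 mm
Check: V = 3.61 m/s, Re = 7.75×10^5, f = 0.01230, h_f = 6.90 m ≈ 7.30 m ✓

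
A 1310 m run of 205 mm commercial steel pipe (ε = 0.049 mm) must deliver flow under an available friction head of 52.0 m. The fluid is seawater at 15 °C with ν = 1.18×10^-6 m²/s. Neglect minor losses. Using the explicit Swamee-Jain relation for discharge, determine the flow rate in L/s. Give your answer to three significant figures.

Swamee-Jain (Type II): Q = -0.965·√(gD⁵h_f/L)·ln[ε/(3.7D) + √(3.17ν²L/(gD³h_f))]
√(gD⁵h_f/L) = √(9.81·0.205⁵·52.0/1310) = 0.01187
ε/(3.7D) = 6.46×10^-5; √(3.17ν²L/(gD³h_f)) = 3.63×10^-5
Q = -0.965·0.01187·ln(1.009×10^-4) = 0.1054 m³/s
Check: V = 3.19 m/s, Re = 5.55×10^5, f = 0.01574, h_f = 52.3 m ≈ 52.0 m ✓

Q ≈ 105 L/s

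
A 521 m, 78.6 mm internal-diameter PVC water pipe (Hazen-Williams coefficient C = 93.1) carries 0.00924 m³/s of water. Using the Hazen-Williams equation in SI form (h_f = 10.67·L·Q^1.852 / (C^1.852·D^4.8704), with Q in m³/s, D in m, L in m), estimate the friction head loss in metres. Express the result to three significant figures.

h_f = 10.67·521·0.00924^1.852 / (93.1^1.852·0.0786^4.8704) = 51.36 m

h_f ≈ 51.4 m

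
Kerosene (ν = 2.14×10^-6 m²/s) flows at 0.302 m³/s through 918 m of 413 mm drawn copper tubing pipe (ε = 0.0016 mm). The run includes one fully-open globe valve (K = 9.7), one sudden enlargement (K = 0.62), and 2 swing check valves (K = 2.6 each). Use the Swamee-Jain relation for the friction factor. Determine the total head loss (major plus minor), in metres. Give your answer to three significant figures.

V = 4Q/(πD²) = 2.254 m/s; V²/2g = 0.2590 m
Re = 4.35×10^5, ε/D = 3.87×10^-6 → f = 0.01348 (Swamee-Jain)
Major: h_f = f(L/D)·V²/2g = 0.01348·2223·0.2590 = 7.761 m
Minor: ΣK = 15.5; h_m = ΣK·V²/2g = 4.020 m
Total H_L = 7.761 + 4.020 = 11.78 m

H_L ≈ 11.8 m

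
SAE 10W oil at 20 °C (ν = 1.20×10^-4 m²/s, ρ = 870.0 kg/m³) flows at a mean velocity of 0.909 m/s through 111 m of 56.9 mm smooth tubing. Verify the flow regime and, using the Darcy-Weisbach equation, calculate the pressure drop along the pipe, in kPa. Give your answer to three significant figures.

Re = VD/ν = 0.909·0.05690/1.20×10^-4 = 431 → laminar (Re < 2300)
f = 64/Re = 0.1485
h_f = f(L/D)V²/(2g) = 0.1485·(111/0.05690)·0.909²/(2·9.81) = 12.20 m
Δp = ρg·h_f = 870.0·9.81·12.20 = 104.1 kPa

Δp ≈ 104 kPa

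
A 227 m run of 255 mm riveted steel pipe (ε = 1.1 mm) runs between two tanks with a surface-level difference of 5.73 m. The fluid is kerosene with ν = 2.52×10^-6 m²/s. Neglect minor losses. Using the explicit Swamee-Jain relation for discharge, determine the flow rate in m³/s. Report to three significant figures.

Q ≈ 0.106 m³/s

Swamee-Jain (Type II): Q = -0.965·√(gD⁵h_f/L)·ln[ε/(3.7D) + √(3.17ν²L/(gD³h_f))]
√(gD⁵h_f/L) = √(9.81·0.255⁵·5.73/227) = 0.01634
ε/(3.7D) = 0.00117; √(3.17ν²L/(gD³h_f)) = 7.00×10^-5
Q = -0.965·0.01634·ln(0.001236) = 0.1056 m³/s
Check: V = 2.07 m/s, Re = 2.09×10^5, f = 0.02973, h_f = 5.77 m ≈ 5.73 m ✓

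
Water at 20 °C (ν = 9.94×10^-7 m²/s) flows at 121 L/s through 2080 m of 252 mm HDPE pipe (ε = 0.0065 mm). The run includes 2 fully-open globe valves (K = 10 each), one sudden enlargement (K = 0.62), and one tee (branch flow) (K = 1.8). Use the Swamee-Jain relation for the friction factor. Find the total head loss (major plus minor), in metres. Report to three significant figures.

V = 4Q/(πD²) = 2.426 m/s; V²/2g = 0.3000 m
Re = 6.15×10^5, ε/D = 2.58×10^-5 → f = 0.01307 (Swamee-Jain)
Major: h_f = f(L/D)·V²/2g = 0.01307·8254·0.3000 = 32.37 m
Minor: ΣK = 22.4; h_m = ΣK·V²/2g = 6.726 m
Total H_L = 32.37 + 6.726 = 39.09 m

H_L ≈ 39.1 m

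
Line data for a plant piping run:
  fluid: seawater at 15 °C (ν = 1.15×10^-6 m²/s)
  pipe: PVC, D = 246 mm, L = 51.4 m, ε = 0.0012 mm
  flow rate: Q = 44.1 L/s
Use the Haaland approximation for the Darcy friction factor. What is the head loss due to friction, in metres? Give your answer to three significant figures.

h_f ≈ 0.143 m

V = 4Q/(πD²) = 4·0.0441/(π·0.246²) = 0.9279 m/s
Re = VD/ν = 0.9279·0.246/1.15×10^-6 = 1.98×10^5 → turbulent
ε/D = 0.0012/246 = 4.88×10^-6
Haaland: f = 0.01555
h_f = f(L/D)V²/(2g) = 0.01555·(51.4/0.246)·0.9279²/(2·9.81) = 0.1426 m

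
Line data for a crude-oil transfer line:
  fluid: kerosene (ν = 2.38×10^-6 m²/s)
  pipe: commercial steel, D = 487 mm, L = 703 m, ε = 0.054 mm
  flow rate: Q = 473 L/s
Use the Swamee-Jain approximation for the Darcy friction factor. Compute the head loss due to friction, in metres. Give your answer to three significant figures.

h_f ≈ 6.89 m

V = 4Q/(πD²) = 4·0.473/(π·0.487²) = 2.539 m/s
Re = VD/ν = 2.539·0.487/2.38×10^-6 = 5.20×10^5 → turbulent
ε/D = 0.054/487 = 1.11×10^-4
Swamee-Jain: f = 0.01453
h_f = f(L/D)V²/(2g) = 0.01453·(703/0.487)·2.539²/(2·9.81) = 6.894 m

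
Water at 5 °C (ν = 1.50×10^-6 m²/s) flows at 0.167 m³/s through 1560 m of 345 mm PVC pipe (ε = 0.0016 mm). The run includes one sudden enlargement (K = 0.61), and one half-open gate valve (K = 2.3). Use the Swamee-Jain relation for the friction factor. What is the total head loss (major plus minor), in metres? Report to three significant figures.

V = 4Q/(πD²) = 1.786 m/s; V²/2g = 0.1627 m
Re = 4.11×10^5, ε/D = 4.64×10^-6 → f = 0.01363 (Swamee-Jain)
Major: h_f = f(L/D)·V²/2g = 0.01363·4522·0.1627 = 10.02 m
Minor: ΣK = 2.91; h_m = ΣK·V²/2g = 0.4733 m
Total H_L = 10.02 + 0.4733 = 10.50 m

H_L ≈ 10.5 m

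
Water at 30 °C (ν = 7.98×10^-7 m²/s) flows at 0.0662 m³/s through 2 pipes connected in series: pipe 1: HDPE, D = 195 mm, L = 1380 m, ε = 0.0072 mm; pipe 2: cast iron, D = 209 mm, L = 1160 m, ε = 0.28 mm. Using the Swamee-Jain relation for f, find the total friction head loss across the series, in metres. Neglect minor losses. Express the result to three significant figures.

Pipe 1: V = 2.217 m/s, Re = 5.42×10^5, ε/D = 3.69×10^-5, f = 0.01350, h_1 = f(L/D)V²/2g = 23.92 m
Pipe 2: V = 1.930 m/s, Re = 5.05×10^5, ε/D = 0.00134, f = 0.02171, h_2 = f(L/D)V²/2g = 22.87 m
Series → Q common, losses add: H = Σh = 46.79 m

H ≈ 46.8 m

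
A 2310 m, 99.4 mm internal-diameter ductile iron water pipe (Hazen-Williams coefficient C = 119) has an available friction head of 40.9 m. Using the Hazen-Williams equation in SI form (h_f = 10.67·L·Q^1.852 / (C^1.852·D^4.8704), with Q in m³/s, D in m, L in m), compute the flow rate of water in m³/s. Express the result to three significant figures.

Q ≈ 0.00866 m³/s

Rearranging: Q = [h_f·C^1.852·D^4.8704 / (10.67·L)]^(1/1.852)
Q = [40.9·119^1.852·0.0994^4.8704 / (10.67·2310)]^0.540 = 0.008665 m³/s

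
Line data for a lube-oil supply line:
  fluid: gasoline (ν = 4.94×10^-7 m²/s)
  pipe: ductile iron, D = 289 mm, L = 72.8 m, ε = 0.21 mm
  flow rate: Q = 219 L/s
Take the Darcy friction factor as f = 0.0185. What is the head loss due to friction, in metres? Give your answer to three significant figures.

h_f ≈ 2.65 m

V = 4Q/(πD²) = 4·0.219/(π·0.289²) = 3.339 m/s
h_f = f(L/D)V²/(2g) = 0.01850·(72.8/0.289)·3.339²/(2·9.81) = 2.647 m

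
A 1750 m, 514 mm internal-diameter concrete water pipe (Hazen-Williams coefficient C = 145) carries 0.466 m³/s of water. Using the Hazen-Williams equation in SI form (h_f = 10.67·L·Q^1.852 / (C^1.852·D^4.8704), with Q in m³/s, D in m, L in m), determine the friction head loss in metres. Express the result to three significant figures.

h_f ≈ 11.5 m

h_f = 10.67·1750·0.466^1.852 / (145^1.852·0.514^4.8704) = 11.53 m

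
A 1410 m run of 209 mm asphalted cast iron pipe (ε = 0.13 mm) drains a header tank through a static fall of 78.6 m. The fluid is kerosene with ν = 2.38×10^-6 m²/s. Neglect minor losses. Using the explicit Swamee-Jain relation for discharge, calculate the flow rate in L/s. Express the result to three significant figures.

Swamee-Jain (Type II): Q = -0.965·√(gD⁵h_f/L)·ln[ε/(3.7D) + √(3.17ν²L/(gD³h_f))]
√(gD⁵h_f/L) = √(9.81·0.209⁵·78.6/1410) = 0.01477
ε/(3.7D) = 1.68×10^-4; √(3.17ν²L/(gD³h_f)) = 6.00×10^-5
Q = -0.965·0.01477·ln(2.281×10^-4) = 0.1195 m³/s
Check: V = 3.48 m/s, Re = 3.06×10^5, f = 0.01897, h_f = 79.2 m ≈ 78.6 m ✓

Q ≈ 120 L/s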